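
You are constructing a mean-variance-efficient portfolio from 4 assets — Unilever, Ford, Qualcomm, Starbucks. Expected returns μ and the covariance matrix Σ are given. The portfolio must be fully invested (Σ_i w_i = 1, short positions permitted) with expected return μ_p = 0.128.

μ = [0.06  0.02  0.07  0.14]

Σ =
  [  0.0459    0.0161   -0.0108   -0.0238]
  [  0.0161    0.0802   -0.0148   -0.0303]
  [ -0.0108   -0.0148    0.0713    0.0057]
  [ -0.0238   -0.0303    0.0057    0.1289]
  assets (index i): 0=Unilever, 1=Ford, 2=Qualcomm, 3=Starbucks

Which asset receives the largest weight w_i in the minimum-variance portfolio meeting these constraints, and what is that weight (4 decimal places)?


p=Σ⁻¹μ = [2.2152  0.6496  1.3251  1.5892]
q=Σ⁻¹𝟙 = [29.2009  16.4942  20.5837  16.1166]
a=μᵀp=0.461151  b=𝟙ᵀp=5.779125  c=𝟙ᵀq=82.395483  D=ac−b²=4.598494
λ₁=(c·0.128−b)/D = (82.395483·0.128−5.779125)/4.598494 = 1.036752
λ₂=(a−b·0.128)/D = (0.461151−5.779125·0.128)/4.598494 = -0.060580
w* = 1.036752·p + -0.060580·q:
  w_0 = 1.036752·2.2152 + -0.060580·29.2009 = 0.5276  (Unilever)
  w_1 = 1.036752·0.6496 + -0.060580·16.4942 = -0.3257  (Ford)
  w_2 = 1.036752·1.3251 + -0.060580·20.5837 = 0.1268  (Qualcomm)
  w_3 = 1.036752·1.5892 + -0.060580·16.1166 = 0.6713  (Starbucks)
Σw_i=1.0000  μᵀw=0.1280
σ²=wᵀΣw=λ₁·μ_p+λ₂ = 1.036752·0.128 + -0.060580 = 0.072124 ≈ 0.0721

Starbucks (0.6713)


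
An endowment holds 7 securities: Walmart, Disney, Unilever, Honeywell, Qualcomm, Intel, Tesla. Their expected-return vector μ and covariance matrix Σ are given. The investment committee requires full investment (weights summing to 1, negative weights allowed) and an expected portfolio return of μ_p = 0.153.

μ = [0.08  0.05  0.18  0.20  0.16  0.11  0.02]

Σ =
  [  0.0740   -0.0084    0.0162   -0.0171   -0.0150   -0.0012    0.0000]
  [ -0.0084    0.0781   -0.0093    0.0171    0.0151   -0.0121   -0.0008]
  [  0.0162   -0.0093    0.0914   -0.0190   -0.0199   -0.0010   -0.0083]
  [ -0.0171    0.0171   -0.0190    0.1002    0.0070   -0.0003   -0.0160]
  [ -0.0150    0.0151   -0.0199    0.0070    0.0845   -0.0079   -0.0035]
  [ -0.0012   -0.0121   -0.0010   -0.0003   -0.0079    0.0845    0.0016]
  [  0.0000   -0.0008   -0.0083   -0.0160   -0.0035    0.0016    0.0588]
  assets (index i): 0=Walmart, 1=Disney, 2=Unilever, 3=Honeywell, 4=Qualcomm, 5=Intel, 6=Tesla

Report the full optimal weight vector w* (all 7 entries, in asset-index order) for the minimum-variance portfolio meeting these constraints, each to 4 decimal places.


0.1052  -0.0243  0.2563  0.2422  0.2330  0.1131  0.0744

p=Σ⁻¹μ = [1.7129  0.2767  3.0922  2.9034  2.8601  1.6479  1.6958]
q=Σ⁻¹𝟙 = [18.7905  12.3325  18.9863  17.4761  18.4773  15.4024  25.2907]
a=μᵀp=1.960950  b=𝟙ᵀp=14.189052  c=𝟙ᵀq=126.755777  D=ac−b²=47.232513
λ₁=(c·0.153−b)/D = (126.755777·0.153−14.189052)/47.232513 = 0.110191
λ₂=(a−b·0.153)/D = (1.960950−14.189052·0.153)/47.232513 = -0.004446
w* = 0.110191·p + -0.004446·q:
  w_0 = 0.110191·1.7129 + -0.004446·18.7905 = 0.1052  (Walmart)
  w_1 = 0.110191·0.2767 + -0.004446·12.3325 = -0.0243  (Disney)
  w_2 = 0.110191·3.0922 + -0.004446·18.9863 = 0.2563  (Unilever)
  w_3 = 0.110191·2.9034 + -0.004446·17.4761 = 0.2422  (Honeywell)
  w_4 = 0.110191·2.8601 + -0.004446·18.4773 = 0.2330  (Qualcomm)
  w_5 = 0.110191·1.6479 + -0.004446·15.4024 = 0.1131  (Intel)
  w_6 = 0.110191·1.6958 + -0.004446·25.2907 = 0.0744  (Tesla)
Σw_i=1.0000  μᵀw=0.1530
σ²=wᵀΣw=λ₁·μ_p+λ₂ = 0.110191·0.153 + -0.004446 = 0.012414 ≈ 0.0124


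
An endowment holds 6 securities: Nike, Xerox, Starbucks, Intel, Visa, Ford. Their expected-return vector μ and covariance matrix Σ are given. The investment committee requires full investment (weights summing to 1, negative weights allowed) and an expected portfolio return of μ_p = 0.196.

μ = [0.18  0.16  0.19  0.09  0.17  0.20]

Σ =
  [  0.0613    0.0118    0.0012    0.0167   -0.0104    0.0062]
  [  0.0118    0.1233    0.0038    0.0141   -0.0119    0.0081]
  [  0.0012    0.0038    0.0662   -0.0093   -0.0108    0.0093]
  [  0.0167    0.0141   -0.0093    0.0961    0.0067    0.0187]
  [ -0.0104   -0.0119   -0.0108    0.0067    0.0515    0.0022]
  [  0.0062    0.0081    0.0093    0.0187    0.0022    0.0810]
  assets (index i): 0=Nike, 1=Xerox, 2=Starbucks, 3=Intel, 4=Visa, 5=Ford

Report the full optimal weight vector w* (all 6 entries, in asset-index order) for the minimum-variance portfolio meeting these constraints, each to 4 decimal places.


x=Σ⁻¹μ = [3.3445  1.2634  3.2875  -0.1685  4.9107  1.6149]
y=Σ⁻¹𝟙 = [17.1937  7.5791  18.6940  4.9760  27.6479  6.2257]
a=μᵀx=2.571410  b=𝟙ᵀx=14.252480  c=𝟙ᵀy=82.316262  D=ac−b²=8.535640
λ₁=(c·0.196−b)/D = (82.316262·0.196−14.252480)/8.535640 = 0.220430
λ₂=(a−b·0.196)/D = (2.571410−14.252480·0.196)/8.535640 = -0.026018
w* = 0.220430·x + -0.026018·y:
  w_0 = 0.220430·3.3445 + -0.026018·17.1937 = 0.2899  (Nike)
  w_1 = 0.220430·1.2634 + -0.026018·7.5791 = 0.0813  (Xerox)
  w_2 = 0.220430·3.2875 + -0.026018·18.6940 = 0.2383  (Starbucks)
  w_3 = 0.220430·-0.1685 + -0.026018·4.9760 = -0.1666  (Intel)
  w_4 = 0.220430·4.9107 + -0.026018·27.6479 = 0.3631  (Visa)
  w_5 = 0.220430·1.6149 + -0.026018·6.2257 = 0.1940  (Ford)
Σw_i=1.0000  μᵀw=0.1960
σ²=wᵀΣw=λ₁·μ_p+λ₂ = 0.220430·0.196 + -0.026018 = 0.017187 ≈ 0.0172

0.2899  0.0813  0.2383  -0.1666  0.3631  0.1940


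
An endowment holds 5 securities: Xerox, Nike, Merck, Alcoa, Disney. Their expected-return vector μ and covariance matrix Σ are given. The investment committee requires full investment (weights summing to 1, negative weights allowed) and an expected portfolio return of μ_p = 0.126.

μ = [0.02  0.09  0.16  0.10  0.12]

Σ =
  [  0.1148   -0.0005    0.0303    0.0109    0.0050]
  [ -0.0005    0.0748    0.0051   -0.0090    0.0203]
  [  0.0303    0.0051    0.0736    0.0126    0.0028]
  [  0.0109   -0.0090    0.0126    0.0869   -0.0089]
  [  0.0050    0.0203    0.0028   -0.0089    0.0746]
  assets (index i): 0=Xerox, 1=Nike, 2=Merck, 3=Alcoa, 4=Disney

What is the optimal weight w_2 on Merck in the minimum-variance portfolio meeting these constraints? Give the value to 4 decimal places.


0.3303

x=Σ⁻¹μ = [-0.5484  0.7914  2.0912  1.1508  1.4888]
y=Σ⁻¹𝟙 = [4.9476  11.2590  8.2939  11.9901  11.1286]
a=μᵀx=0.688578  b=𝟙ᵀx=4.973732  c=𝟙ᵀy=47.619293  D=ac−b²=8.051569
λ₁=(c·0.126−b)/D = (47.619293·0.126−4.973732)/8.051569 = 0.127466
λ₂=(a−b·0.126)/D = (0.688578−4.973732·0.126)/8.051569 = 0.007686
w* = 0.127466·x + 0.007686·y:
  w_0 = 0.127466·-0.5484 + 0.007686·4.9476 = -0.0319  (Xerox)
  w_1 = 0.127466·0.7914 + 0.007686·11.2590 = 0.1874  (Nike)
  w_2 = 0.127466·2.0912 + 0.007686·8.2939 = 0.3303  (Merck)
  w_3 = 0.127466·1.1508 + 0.007686·11.9901 = 0.2388  (Alcoa)
  w_4 = 0.127466·1.4888 + 0.007686·11.1286 = 0.2753  (Disney)
Σw_i=1.0000  μᵀw=0.1260
σ²=wᵀΣw=λ₁·μ_p+λ₂ = 0.127466·0.126 + 0.007686 = 0.023747 ≈ 0.0237


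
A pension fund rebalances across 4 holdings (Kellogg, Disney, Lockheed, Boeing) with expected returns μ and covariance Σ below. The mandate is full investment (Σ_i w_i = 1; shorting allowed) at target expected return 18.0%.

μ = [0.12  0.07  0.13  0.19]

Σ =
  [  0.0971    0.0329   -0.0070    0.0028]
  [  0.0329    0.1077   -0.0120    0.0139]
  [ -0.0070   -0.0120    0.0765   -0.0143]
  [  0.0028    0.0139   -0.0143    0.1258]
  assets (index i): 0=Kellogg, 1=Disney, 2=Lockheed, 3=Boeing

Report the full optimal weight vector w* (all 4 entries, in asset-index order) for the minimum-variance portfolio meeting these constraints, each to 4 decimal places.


0.2837  -0.2851  0.4060  0.5955

g=Σ⁻¹μ = [1.2444  0.2932  2.1766  1.6977]
h=Σ⁻¹𝟙 = [8.7640  7.3249  16.6753  8.8402]
a=μᵀg=0.775364  b=𝟙ᵀg=5.411860  c=𝟙ᵀh=41.604448  D=ac−b²=2.970348
λ₁=(c·0.180−b)/D = (41.604448·0.180−5.411860)/2.970348 = 0.699225
λ₂=(a−b·0.180)/D = (0.775364−5.411860·0.180)/2.970348 = -0.066918
w* = 0.699225·g + -0.066918·h:
  w_0 = 0.699225·1.2444 + -0.066918·8.7640 = 0.2837  (Kellogg)
  w_1 = 0.699225·0.2932 + -0.066918·7.3249 = -0.2851  (Disney)
  w_2 = 0.699225·2.1766 + -0.066918·16.6753 = 0.4060  (Lockheed)
  w_3 = 0.699225·1.6977 + -0.066918·8.8402 = 0.5955  (Boeing)
Σw_i=1.0000  μᵀw=0.1800
σ²=wᵀΣw=λ₁·μ_p+λ₂ = 0.699225·0.180 + -0.066918 = 0.058942 ≈ 0.0589


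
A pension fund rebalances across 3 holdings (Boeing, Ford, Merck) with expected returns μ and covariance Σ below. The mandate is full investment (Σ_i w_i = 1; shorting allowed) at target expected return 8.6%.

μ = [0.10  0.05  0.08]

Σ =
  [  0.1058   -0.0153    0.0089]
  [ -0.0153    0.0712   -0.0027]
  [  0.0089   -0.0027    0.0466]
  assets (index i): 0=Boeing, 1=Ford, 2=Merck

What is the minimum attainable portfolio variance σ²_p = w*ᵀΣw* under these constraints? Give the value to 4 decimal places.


0.0333

x=Σ⁻¹μ = [0.9512  0.9670  1.5911]
y=Σ⁻¹𝟙 = [10.1875  17.0115  20.4992]
a=μᵀx=0.270754  b=𝟙ᵀx=3.509254  c=𝟙ᵀy=47.698109  D=ac−b²=0.599608
λ₁=(c·0.086−b)/D = (47.698109·0.086−3.509254)/0.599608 = 0.988618
λ₂=(a−b·0.086)/D = (0.270754−3.509254·0.086)/0.599608 = -0.051770
w* = 0.988618·x + -0.051770·y:
  w_0 = 0.988618·0.9512 + -0.051770·10.1875 = 0.4129  (Boeing)
  w_1 = 0.988618·0.9670 + -0.051770·17.0115 = 0.0753  (Ford)
  w_2 = 0.988618·1.5911 + -0.051770·20.4992 = 0.5118  (Merck)
Σw_i=1.0000  μᵀw=0.0860
σ²=wᵀΣw=λ₁·μ_p+λ₂ = 0.988618·0.086 + -0.051770 = 0.033252 ≈ 0.0333


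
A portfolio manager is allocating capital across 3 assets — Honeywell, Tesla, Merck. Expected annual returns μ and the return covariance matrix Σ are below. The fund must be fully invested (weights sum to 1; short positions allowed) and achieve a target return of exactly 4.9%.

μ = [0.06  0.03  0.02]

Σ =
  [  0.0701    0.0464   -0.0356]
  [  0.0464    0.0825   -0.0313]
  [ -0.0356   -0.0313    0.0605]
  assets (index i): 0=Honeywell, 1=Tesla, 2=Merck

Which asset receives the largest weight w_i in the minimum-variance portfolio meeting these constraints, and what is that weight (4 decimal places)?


p=Σ⁻¹μ = [1.4659  -0.0101  1.1879]
q=Σ⁻¹𝟙 = [25.3886  12.1696  37.7643]
a=μᵀp=0.111409  b=𝟙ᵀp=2.643691  c=𝟙ᵀq=75.322558  D=ac−b²=1.402497
λ₁=(c·0.049−b)/D = (75.322558·0.049−2.643691)/1.402497 = 0.746607
λ₂=(a−b·0.049)/D = (0.111409−2.643691·0.049)/1.402497 = -0.012928
w* = 0.746607·p + -0.012928·q:
  w_0 = 0.746607·1.4659 + -0.012928·25.3886 = 0.7662  (Honeywell)
  w_1 = 0.746607·-0.0101 + -0.012928·12.1696 = -0.1649  (Tesla)
  w_2 = 0.746607·1.1879 + -0.012928·37.7643 = 0.3987  (Merck)
Σw_i=1.0000  μᵀw=0.0490
σ²=wᵀΣw=λ₁·μ_p+λ₂ = 0.746607·0.049 + -0.012928 = 0.023655 ≈ 0.0237

Honeywell (0.7662)


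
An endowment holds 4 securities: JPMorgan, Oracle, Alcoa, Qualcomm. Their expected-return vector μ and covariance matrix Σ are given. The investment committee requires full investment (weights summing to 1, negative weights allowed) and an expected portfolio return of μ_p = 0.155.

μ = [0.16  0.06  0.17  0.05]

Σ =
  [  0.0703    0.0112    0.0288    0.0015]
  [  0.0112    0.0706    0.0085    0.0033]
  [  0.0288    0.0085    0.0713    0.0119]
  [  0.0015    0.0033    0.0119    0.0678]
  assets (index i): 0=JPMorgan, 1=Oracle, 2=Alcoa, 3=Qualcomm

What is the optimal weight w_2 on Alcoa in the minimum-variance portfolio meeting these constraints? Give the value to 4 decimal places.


p=Σ⁻¹μ = [1.5274  0.3899  1.6551  0.3942]
q=Σ⁻¹𝟙 = [9.3912  11.2629  6.7515  12.8083]
a=μᵀp=0.568847  b=𝟙ᵀp=3.966532  c=𝟙ᵀq=40.213904  D=ac−b²=7.142186
λ₁=(c·0.155−b)/D = (40.213904·0.155−3.966532)/7.142186 = 0.317357
λ₂=(a−b·0.155)/D = (0.568847−3.966532·0.155)/7.142186 = -0.006436
w* = 0.317357·p + -0.006436·q:
  w_0 = 0.317357·1.5274 + -0.006436·9.3912 = 0.4243  (JPMorgan)
  w_1 = 0.317357·0.3899 + -0.006436·11.2629 = 0.0512  (Oracle)
  w_2 = 0.317357·1.6551 + -0.006436·6.7515 = 0.4818  (Alcoa)
  w_3 = 0.317357·0.3942 + -0.006436·12.8083 = 0.0427  (Qualcomm)
Σw_i=1.0000  μᵀw=0.1550
σ²=wᵀΣw=λ₁·μ_p+λ₂ = 0.317357·0.155 + -0.006436 = 0.042755 ≈ 0.0428

0.4818


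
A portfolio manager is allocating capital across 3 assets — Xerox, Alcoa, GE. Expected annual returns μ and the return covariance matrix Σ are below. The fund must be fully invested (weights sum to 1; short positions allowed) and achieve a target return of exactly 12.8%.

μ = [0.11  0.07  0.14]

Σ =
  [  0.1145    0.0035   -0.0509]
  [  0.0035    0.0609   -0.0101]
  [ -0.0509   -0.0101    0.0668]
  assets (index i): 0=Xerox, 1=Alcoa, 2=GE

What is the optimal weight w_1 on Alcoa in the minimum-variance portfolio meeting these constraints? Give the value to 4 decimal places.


g=Σ⁻¹μ = [2.9584  1.7446  4.6138]
h=Σ⁻¹𝟙 = [24.4413  21.1166  36.7865]
a=μᵀg=1.093480  b=𝟙ᵀg=9.316807  c=𝟙ᵀh=82.344321  D=ac−b²=3.238972
λ₁=(c·0.128−b)/D = (82.344321·0.128−9.316807)/3.238972 = 0.377671
λ₂=(a−b·0.128)/D = (1.093480−9.316807·0.128)/3.238972 = -0.030587
w* = 0.377671·g + -0.030587·h:
  w_0 = 0.377671·2.9584 + -0.030587·24.4413 = 0.3697  (Xerox)
  w_1 = 0.377671·1.7446 + -0.030587·21.1166 = 0.0130  (Alcoa)
  w_2 = 0.377671·4.6138 + -0.030587·36.7865 = 0.6173  (GE)
Σw_i=1.0000  μᵀw=0.1280
σ²=wᵀΣw=λ₁·μ_p+λ₂ = 0.377671·0.128 + -0.030587 = 0.017755 ≈ 0.0178

0.0130


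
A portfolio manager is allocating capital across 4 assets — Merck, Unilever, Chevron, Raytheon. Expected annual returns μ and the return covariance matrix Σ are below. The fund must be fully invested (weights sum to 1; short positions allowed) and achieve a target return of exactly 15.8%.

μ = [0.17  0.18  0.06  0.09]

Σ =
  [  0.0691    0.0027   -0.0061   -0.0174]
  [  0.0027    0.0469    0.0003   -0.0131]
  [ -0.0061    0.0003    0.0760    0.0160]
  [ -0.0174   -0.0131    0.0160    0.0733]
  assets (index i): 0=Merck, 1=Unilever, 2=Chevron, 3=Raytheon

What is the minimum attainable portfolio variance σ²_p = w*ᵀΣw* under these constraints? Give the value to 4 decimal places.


g=Σ⁻¹μ = [2.9895  4.3955  0.4599  2.6226]
h=Σ⁻¹𝟙 = [19.5729  25.9046  10.2738  20.6758]
a=μᵀg=1.563021  b=𝟙ᵀg=10.467467  c=𝟙ᵀh=76.427096  D=ac−b²=9.889323
λ₁=(c·0.158−b)/D = (76.427096·0.158−10.467467)/9.889323 = 0.162601
λ₂=(a−b·0.158)/D = (1.563021−10.467467·0.158)/9.889323 = -0.009186
w* = 0.162601·g + -0.009186·h:
  w_0 = 0.162601·2.9895 + -0.009186·19.5729 = 0.3063  (Merck)
  w_1 = 0.162601·4.3955 + -0.009186·25.9046 = 0.4768  (Unilever)
  w_2 = 0.162601·0.4599 + -0.009186·10.2738 = -0.0196  (Chevron)
  w_3 = 0.162601·2.6226 + -0.009186·20.6758 = 0.2365  (Raytheon)
Σw_i=1.0000  μᵀw=0.1580
σ²=wᵀΣw=λ₁·μ_p+λ₂ = 0.162601·0.158 + -0.009186 = 0.016505 ≈ 0.0165

0.0165


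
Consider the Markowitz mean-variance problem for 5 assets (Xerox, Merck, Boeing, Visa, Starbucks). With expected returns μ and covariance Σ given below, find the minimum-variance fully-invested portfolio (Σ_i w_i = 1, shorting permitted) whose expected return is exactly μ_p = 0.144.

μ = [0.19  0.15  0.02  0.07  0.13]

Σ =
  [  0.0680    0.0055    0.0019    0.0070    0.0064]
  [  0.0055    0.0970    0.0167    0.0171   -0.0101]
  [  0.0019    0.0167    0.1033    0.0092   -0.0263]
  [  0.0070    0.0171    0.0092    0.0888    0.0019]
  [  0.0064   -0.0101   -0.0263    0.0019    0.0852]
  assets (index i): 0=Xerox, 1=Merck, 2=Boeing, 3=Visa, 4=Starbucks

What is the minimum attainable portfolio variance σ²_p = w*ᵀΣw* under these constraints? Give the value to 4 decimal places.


u=Σ⁻¹μ = [2.4908  1.4782  0.2944  0.2426  1.5994]
v=Σ⁻¹𝟙 = [11.5621  7.9841  11.3879  7.3080  15.1673]
a=μᵀu=0.925787  b=𝟙ᵀu=6.105483  c=𝟙ᵀv=53.409378  D=ac−b²=12.168798
λ₁=(c·0.144−b)/D = (53.409378·0.144−6.105483)/12.168798 = 0.130290
λ₂=(a−b·0.144)/D = (0.925787−6.105483·0.144)/12.168798 = 0.003829
w* = 0.130290·u + 0.003829·v:
  w_0 = 0.130290·2.4908 + 0.003829·11.5621 = 0.3688  (Xerox)
  w_1 = 0.130290·1.4782 + 0.003829·7.9841 = 0.2232  (Merck)
  w_2 = 0.130290·0.2944 + 0.003829·11.3879 = 0.0820  (Boeing)
  w_3 = 0.130290·0.2426 + 0.003829·7.3080 = 0.0596  (Visa)
  w_4 = 0.130290·1.5994 + 0.003829·15.1673 = 0.2665  (Starbucks)
Σw_i=1.0000  μᵀw=0.1440
σ²=wᵀΣw=λ₁·μ_p+λ₂ = 0.130290·0.144 + 0.003829 = 0.022591 ≈ 0.0226

0.0226


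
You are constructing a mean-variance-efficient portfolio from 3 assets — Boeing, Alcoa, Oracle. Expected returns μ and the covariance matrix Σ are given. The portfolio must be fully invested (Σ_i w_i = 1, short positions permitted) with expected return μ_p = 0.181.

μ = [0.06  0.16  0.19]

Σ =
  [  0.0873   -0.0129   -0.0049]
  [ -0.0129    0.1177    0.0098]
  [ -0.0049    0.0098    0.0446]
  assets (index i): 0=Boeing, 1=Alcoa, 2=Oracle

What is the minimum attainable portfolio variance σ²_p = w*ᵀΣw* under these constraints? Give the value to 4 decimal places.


p=Σ⁻¹μ = [1.0868  1.1346  4.1302]
q=Σ⁻¹𝟙 = [13.9063  8.1758  22.1529]
a=μᵀp=1.031477  b=𝟙ᵀp=6.351550  c=𝟙ᵀq=44.234940  D=ac−b²=5.285143
λ₁=(c·0.181−b)/D = (44.234940·0.181−6.351550)/5.285143 = 0.313137
λ₂=(a−b·0.181)/D = (1.031477−6.351550·0.181)/5.285143 = -0.022356
w* = 0.313137·p + -0.022356·q:
  w_0 = 0.313137·1.0868 + -0.022356·13.9063 = 0.0294  (Boeing)
  w_1 = 0.313137·1.1346 + -0.022356·8.1758 = 0.1725  (Alcoa)
  w_2 = 0.313137·4.1302 + -0.022356·22.1529 = 0.7981  (Oracle)
Σw_i=1.0000  μᵀw=0.1810
σ²=wᵀΣw=λ₁·μ_p+λ₂ = 0.313137·0.181 + -0.022356 = 0.034322 ≈ 0.0343

0.0343


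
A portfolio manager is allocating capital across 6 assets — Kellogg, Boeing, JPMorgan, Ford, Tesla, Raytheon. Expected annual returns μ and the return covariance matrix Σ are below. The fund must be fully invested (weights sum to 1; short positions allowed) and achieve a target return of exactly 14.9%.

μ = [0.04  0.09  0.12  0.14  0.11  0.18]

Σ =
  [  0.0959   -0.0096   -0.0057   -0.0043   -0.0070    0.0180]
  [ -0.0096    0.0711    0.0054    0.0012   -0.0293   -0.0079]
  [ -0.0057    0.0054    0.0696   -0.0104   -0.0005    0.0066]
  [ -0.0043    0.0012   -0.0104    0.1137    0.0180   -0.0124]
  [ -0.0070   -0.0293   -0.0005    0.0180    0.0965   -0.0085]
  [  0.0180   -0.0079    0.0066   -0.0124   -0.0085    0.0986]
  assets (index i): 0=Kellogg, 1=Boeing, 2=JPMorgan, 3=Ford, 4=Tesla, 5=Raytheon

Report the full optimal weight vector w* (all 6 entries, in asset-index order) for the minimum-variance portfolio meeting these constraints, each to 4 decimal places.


-0.1058  0.1658  0.1869  0.2075  0.1625  0.3831

p=Σ⁻¹μ = [0.5213  2.1609  1.6092  1.3241  1.7816  2.1159]
q=Σ⁻¹𝟙 = [13.1558  23.2223  14.0064  8.7420  17.8050  11.2977]
a=μᵀp=1.170652  b=𝟙ᵀp=9.513029  c=𝟙ᵀq=88.229218  D=ac−b²=12.787955
λ₁=(c·0.149−b)/D = (88.229218·0.149−9.513029)/12.787955 = 0.284105
λ₂=(a−b·0.149)/D = (1.170652−9.513029·0.149)/12.787955 = -0.019299
w* = 0.284105·p + -0.019299·q:
  w_0 = 0.284105·0.5213 + -0.019299·13.1558 = -0.1058  (Kellogg)
  w_1 = 0.284105·2.1609 + -0.019299·23.2223 = 0.1658  (Boeing)
  w_2 = 0.284105·1.6092 + -0.019299·14.0064 = 0.1869  (JPMorgan)
  w_3 = 0.284105·1.3241 + -0.019299·8.7420 = 0.2075  (Ford)
  w_4 = 0.284105·1.7816 + -0.019299·17.8050 = 0.1625  (Tesla)
  w_5 = 0.284105·2.1159 + -0.019299·11.2977 = 0.3831  (Raytheon)
Σw_i=1.0000  μᵀw=0.1490
σ²=wᵀΣw=λ₁·μ_p+λ₂ = 0.284105·0.149 + -0.019299 = 0.023033 ≈ 0.0230


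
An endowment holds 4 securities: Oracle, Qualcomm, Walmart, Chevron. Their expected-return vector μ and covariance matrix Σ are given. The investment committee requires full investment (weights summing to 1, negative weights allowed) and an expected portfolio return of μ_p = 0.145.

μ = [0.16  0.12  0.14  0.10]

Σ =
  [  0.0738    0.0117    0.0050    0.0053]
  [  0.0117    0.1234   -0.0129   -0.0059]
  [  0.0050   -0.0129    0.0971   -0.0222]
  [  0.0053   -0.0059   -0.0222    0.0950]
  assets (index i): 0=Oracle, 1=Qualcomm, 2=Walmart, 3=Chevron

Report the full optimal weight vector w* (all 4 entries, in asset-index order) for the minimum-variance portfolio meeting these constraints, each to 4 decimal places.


u=Σ⁻¹μ = [1.7720  1.0641  1.8225  1.4457]
v=Σ⁻¹𝟙 = [10.1222  9.2885  14.1784  13.8517]
a=μᵀu=0.810933  b=𝟙ᵀu=6.104311  c=𝟙ᵀv=47.440750  D=ac−b²=1.208657
λ₁=(c·0.145−b)/D = (47.440750·0.145−6.104311)/1.208657 = 0.640875
λ₂=(a−b·0.145)/D = (0.810933−6.104311·0.145)/1.208657 = -0.061384
w* = 0.640875·u + -0.061384·v:
  w_0 = 0.640875·1.7720 + -0.061384·10.1222 = 0.5143  (Oracle)
  w_1 = 0.640875·1.0641 + -0.061384·9.2885 = 0.1118  (Qualcomm)
  w_2 = 0.640875·1.8225 + -0.061384·14.1784 = 0.2977  (Walmart)
  w_3 = 0.640875·1.4457 + -0.061384·13.8517 = 0.0763  (Chevron)
Σw_i=1.0000  μᵀw=0.1450
σ²=wᵀΣw=λ₁·μ_p+λ₂ = 0.640875·0.145 + -0.061384 = 0.031543 ≈ 0.0315

0.5143  0.1118  0.2977  0.0763


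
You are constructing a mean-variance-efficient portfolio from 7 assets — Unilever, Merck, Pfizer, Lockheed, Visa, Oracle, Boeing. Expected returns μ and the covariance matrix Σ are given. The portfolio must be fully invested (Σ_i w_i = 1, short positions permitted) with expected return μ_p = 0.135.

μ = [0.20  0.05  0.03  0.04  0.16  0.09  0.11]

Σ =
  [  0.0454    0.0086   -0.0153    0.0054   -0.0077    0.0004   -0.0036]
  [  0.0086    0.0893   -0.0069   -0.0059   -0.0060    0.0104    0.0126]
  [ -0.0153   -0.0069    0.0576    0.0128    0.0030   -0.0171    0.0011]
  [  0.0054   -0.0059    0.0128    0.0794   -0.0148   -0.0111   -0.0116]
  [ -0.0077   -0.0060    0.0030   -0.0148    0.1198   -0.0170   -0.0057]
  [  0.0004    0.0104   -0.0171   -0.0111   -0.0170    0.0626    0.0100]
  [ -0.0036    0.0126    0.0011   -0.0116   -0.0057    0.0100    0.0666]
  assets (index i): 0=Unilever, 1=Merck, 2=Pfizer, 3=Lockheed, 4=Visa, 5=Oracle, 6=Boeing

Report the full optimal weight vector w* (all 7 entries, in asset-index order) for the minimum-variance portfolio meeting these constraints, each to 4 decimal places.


p=Σ⁻¹μ = [5.6641  -0.1611  2.4379  0.7449  2.1690  2.5141  1.8859]
q=Σ⁻¹𝟙 = [32.9682  7.1831  30.7298  15.0639  16.5622  27.7689  14.8023]
a=μᵀp=2.008442  b=𝟙ᵀp=15.254653  c=𝟙ᵀq=145.078437  D=ac−b²=58.677165
λ₁=(c·0.135−b)/D = (145.078437·0.135−15.254653)/58.677165 = 0.073810
λ₂=(a−b·0.135)/D = (2.008442−15.254653·0.135)/58.677165 = -0.000868
w* = 0.073810·p + -0.000868·q:
  w_0 = 0.073810·5.6641 + -0.000868·32.9682 = 0.3894  (Unilever)
  w_1 = 0.073810·-0.1611 + -0.000868·7.1831 = -0.0181  (Merck)
  w_2 = 0.073810·2.4379 + -0.000868·30.7298 = 0.1533  (Pfizer)
  w_3 = 0.073810·0.7449 + -0.000868·15.0639 = 0.0419  (Lockheed)
  w_4 = 0.073810·2.1690 + -0.000868·16.5622 = 0.1457  (Visa)
  w_5 = 0.073810·2.5141 + -0.000868·27.7689 = 0.1615  (Oracle)
  w_6 = 0.073810·1.8859 + -0.000868·14.8023 = 0.1263  (Boeing)
Σw_i=1.0000  μᵀw=0.1350
σ²=wᵀΣw=λ₁·μ_p+λ₂ = 0.073810·0.135 + -0.000868 = 0.009096 ≈ 0.0091

0.3894  -0.0181  0.1533  0.0419  0.1457  0.1615  0.1263


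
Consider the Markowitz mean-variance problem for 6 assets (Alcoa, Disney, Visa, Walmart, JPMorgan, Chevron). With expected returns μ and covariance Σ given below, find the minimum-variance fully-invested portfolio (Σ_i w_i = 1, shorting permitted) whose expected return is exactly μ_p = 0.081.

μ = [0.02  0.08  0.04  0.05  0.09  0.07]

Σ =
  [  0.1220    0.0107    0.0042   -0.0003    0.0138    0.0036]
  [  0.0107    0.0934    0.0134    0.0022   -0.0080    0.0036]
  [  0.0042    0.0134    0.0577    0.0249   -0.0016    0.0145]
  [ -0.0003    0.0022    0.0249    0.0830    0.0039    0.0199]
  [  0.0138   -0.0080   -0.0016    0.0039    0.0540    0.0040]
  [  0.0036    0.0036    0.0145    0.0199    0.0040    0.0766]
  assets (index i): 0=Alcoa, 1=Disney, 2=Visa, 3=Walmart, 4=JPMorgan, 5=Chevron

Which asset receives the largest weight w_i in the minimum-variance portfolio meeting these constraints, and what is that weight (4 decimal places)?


x=Σ⁻¹μ = [-0.1500  0.9587  0.2524  0.2566  1.7865  0.6681]
y=Σ⁻¹𝟙 = [4.7119  9.7344  10.7223  5.8517  18.0677  7.8825]
a=μᵀx=0.304176  b=𝟙ᵀx=3.772334  c=𝟙ᵀy=56.970457  D=ac−b²=3.098535
λ₁=(c·0.081−b)/D = (56.970457·0.081−3.772334)/3.098535 = 0.271829
λ₂=(a−b·0.081)/D = (0.304176−3.772334·0.081)/3.098535 = -0.000446
w* = 0.271829·x + -0.000446·y:
  w_0 = 0.271829·-0.1500 + -0.000446·4.7119 = -0.0429  (Alcoa)
  w_1 = 0.271829·0.9587 + -0.000446·9.7344 = 0.2563  (Disney)
  w_2 = 0.271829·0.2524 + -0.000446·10.7223 = 0.0638  (Visa)
  w_3 = 0.271829·0.2566 + -0.000446·5.8517 = 0.0671  (Walmart)
  w_4 = 0.271829·1.7865 + -0.000446·18.0677 = 0.4776  (JPMorgan)
  w_5 = 0.271829·0.6681 + -0.000446·7.8825 = 0.1781  (Chevron)
Σw_i=1.0000  μᵀw=0.0810
σ²=wᵀΣw=λ₁·μ_p+λ₂ = 0.271829·0.081 + -0.000446 = 0.021572 ≈ 0.0216

JPMorgan (0.4776)


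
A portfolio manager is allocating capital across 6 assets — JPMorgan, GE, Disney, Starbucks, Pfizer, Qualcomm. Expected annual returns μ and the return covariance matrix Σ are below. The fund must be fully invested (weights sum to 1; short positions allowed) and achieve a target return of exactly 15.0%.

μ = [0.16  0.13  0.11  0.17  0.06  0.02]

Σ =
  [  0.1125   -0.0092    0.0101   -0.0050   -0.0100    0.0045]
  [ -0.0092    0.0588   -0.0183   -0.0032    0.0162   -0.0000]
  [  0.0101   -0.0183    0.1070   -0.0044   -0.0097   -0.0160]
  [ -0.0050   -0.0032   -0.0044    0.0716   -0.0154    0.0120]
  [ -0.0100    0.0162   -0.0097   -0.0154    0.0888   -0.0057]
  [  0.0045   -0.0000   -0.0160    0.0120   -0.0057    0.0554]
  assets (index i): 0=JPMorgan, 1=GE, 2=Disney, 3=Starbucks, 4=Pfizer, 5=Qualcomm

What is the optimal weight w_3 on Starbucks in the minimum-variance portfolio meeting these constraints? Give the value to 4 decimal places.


0.3429

g=Σ⁻¹μ = [1.7284  2.8482  1.5894  2.9178  1.0403  0.1547]
h=Σ⁻¹𝟙 = [10.2950  20.7504  16.9217  16.4379  14.6209  20.0452]
a=μᵀg=1.383178  b=𝟙ᵀg=10.278743  c=𝟙ᵀh=99.071139  D=ac−b²=31.380465
λ₁=(c·0.150−b)/D = (99.071139·0.150−10.278743)/31.380465 = 0.146012
λ₂=(a−b·0.150)/D = (1.383178−10.278743·0.150)/31.380465 = -0.005055
w* = 0.146012·g + -0.005055·h:
  w_0 = 0.146012·1.7284 + -0.005055·10.2950 = 0.2003  (JPMorgan)
  w_1 = 0.146012·2.8482 + -0.005055·20.7504 = 0.3110  (GE)
  w_2 = 0.146012·1.5894 + -0.005055·16.9217 = 0.1465  (Disney)
  w_3 = 0.146012·2.9178 + -0.005055·16.4379 = 0.3429  (Starbucks)
  w_4 = 0.146012·1.0403 + -0.005055·14.6209 = 0.0780  (Pfizer)
  w_5 = 0.146012·0.1547 + -0.005055·20.0452 = -0.0787  (Qualcomm)
Σw_i=1.0000  μᵀw=0.1500
σ²=wᵀΣw=λ₁·μ_p+λ₂ = 0.146012·0.150 + -0.005055 = 0.016847 ≈ 0.0168


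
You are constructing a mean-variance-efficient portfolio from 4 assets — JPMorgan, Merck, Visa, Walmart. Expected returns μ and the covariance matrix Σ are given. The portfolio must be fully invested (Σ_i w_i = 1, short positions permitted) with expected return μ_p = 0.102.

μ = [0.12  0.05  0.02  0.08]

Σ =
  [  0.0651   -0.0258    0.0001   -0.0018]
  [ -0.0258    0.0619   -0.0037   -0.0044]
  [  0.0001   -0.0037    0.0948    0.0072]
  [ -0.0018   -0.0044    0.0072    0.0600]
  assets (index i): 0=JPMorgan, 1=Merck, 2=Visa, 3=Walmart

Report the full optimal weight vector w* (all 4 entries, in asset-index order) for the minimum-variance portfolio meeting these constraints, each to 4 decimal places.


x=Σ⁻¹μ = [2.6993  2.0528  0.1710  1.5443]
y=Σ⁻¹𝟙 = [27.5747  29.5724  10.2739  18.4297]
a=μᵀx=0.553526  b=𝟙ᵀx=6.467439  c=𝟙ᵀy=85.850712  D=ac−b²=5.692826
λ₁=(c·0.102−b)/D = (85.850712·0.102−6.467439)/5.692826 = 0.402144
λ₂=(a−b·0.102)/D = (0.553526−6.467439·0.102)/5.692826 = -0.018647
w* = 0.402144·x + -0.018647·y:
  w_0 = 0.402144·2.6993 + -0.018647·27.5747 = 0.5713  (JPMorgan)
  w_1 = 0.402144·2.0528 + -0.018647·29.5724 = 0.2741  (Merck)
  w_2 = 0.402144·0.1710 + -0.018647·10.2739 = -0.1228  (Visa)
  w_3 = 0.402144·1.5443 + -0.018647·18.4297 = 0.2774  (Walmart)
Σw_i=1.0000  μᵀw=0.1020
σ²=wᵀΣw=λ₁·μ_p+λ₂ = 0.402144·0.102 + -0.018647 = 0.022372 ≈ 0.0224

0.5713  0.2741  -0.1228  0.2774


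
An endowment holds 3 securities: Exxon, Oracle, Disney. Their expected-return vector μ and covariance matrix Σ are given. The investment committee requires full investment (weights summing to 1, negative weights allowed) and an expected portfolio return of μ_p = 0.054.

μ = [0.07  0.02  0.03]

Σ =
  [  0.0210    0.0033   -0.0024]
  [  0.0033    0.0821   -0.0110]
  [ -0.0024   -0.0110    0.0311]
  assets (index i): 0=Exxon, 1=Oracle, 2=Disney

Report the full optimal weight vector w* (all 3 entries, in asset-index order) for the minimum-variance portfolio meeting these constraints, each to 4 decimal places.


0.6204  0.0815  0.2981

p=Σ⁻¹μ = [3.4408  0.2836  1.3305]
q=Σ⁻¹𝟙 = [49.8961  15.7449  41.5738]
a=μᵀp=0.286443  b=𝟙ᵀp=5.054841  c=𝟙ᵀq=107.214790  D=ac−b²=5.159475
λ₁=(c·0.054−b)/D = (107.214790·0.054−5.054841)/5.159475 = 0.142409
λ₂=(a−b·0.054)/D = (0.286443−5.054841·0.054)/5.159475 = 0.002613
w* = 0.142409·p + 0.002613·q:
  w_0 = 0.142409·3.4408 + 0.002613·49.8961 = 0.6204  (Exxon)
  w_1 = 0.142409·0.2836 + 0.002613·15.7449 = 0.0815  (Oracle)
  w_2 = 0.142409·1.3305 + 0.002613·41.5738 = 0.2981  (Disney)
Σw_i=1.0000  μᵀw=0.0540
σ²=wᵀΣw=λ₁·μ_p+λ₂ = 0.142409·0.054 + 0.002613 = 0.010303 ≈ 0.0103


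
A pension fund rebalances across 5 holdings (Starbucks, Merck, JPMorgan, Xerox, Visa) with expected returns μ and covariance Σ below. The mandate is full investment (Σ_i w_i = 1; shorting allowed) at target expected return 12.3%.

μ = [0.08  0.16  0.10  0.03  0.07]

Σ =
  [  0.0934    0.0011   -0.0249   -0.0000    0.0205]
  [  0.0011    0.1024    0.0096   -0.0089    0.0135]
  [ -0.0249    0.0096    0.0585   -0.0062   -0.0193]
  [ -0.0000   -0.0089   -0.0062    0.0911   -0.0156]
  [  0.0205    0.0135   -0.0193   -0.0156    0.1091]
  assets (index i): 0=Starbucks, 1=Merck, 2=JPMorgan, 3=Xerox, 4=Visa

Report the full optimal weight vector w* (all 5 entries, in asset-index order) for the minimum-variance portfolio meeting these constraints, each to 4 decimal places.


0.2135  0.4177  0.3808  -0.0463  0.0343

x=Σ⁻¹μ = [1.3098  1.2888  2.3873  0.7488  0.7654]
y=Σ⁻¹𝟙 = [15.4155  6.6237  28.4367  15.7394  12.7308]
a=μᵀx=0.625760  b=𝟙ᵀx=6.500033  c=𝟙ᵀy=78.946006  D=ac−b²=7.150807
λ₁=(c·0.123−b)/D = (78.946006·0.123−6.500033)/7.150807 = 0.448946
λ₂=(a−b·0.123)/D = (0.625760−6.500033·0.123)/7.150807 = -0.024297
w* = 0.448946·x + -0.024297·y:
  w_0 = 0.448946·1.3098 + -0.024297·15.4155 = 0.2135  (Starbucks)
  w_1 = 0.448946·1.2888 + -0.024297·6.6237 = 0.4177  (Merck)
  w_2 = 0.448946·2.3873 + -0.024297·28.4367 = 0.3808  (JPMorgan)
  w_3 = 0.448946·0.7488 + -0.024297·15.7394 = -0.0463  (Xerox)
  w_4 = 0.448946·0.7654 + -0.024297·12.7308 = 0.0343  (Visa)
Σw_i=1.0000  μᵀw=0.1230
σ²=wᵀΣw=λ₁·μ_p+λ₂ = 0.448946·0.123 + -0.024297 = 0.030923 ≈ 0.0309


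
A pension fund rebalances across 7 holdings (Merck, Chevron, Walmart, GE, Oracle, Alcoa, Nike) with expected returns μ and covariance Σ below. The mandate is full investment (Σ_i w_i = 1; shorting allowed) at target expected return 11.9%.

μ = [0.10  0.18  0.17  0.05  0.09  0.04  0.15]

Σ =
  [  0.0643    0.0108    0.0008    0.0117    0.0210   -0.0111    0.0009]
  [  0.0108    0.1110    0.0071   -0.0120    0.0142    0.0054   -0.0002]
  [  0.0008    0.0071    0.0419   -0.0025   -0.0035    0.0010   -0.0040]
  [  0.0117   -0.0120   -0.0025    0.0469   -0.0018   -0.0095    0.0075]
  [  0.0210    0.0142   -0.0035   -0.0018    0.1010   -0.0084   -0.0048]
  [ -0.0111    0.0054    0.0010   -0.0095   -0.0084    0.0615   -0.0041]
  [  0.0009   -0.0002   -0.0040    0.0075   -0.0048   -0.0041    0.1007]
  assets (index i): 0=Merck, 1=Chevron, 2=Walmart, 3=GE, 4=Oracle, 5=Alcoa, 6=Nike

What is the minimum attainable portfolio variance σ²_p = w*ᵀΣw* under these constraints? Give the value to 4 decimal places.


p=Σ⁻¹μ = [0.9283  1.2572  4.1093  1.3656  0.8551  1.0771  1.6299]
q=Σ⁻¹𝟙 = [9.8603  6.6976  25.3898  25.3514  10.6579  23.1057  10.4248]
a=μᵀp=1.450526  b=𝟙ᵀp=11.222601  c=𝟙ᵀq=111.487578  D=ac−b²=35.768899
λ₁=(c·0.119−b)/D = (111.487578·0.119−11.222601)/35.768899 = 0.057156
λ₂=(a−b·0.119)/D = (1.450526−11.222601·0.119)/35.768899 = 0.003216
w* = 0.057156·p + 0.003216·q:
  w_0 = 0.057156·0.9283 + 0.003216·9.8603 = 0.0848  (Merck)
  w_1 = 0.057156·1.2572 + 0.003216·6.6976 = 0.0934  (Chevron)
  w_2 = 0.057156·4.1093 + 0.003216·25.3898 = 0.3165  (Walmart)
  w_3 = 0.057156·1.3656 + 0.003216·25.3514 = 0.1596  (GE)
  w_4 = 0.057156·0.8551 + 0.003216·10.6579 = 0.0832  (Oracle)
  w_5 = 0.057156·1.0771 + 0.003216·23.1057 = 0.1359  (Alcoa)
  w_6 = 0.057156·1.6299 + 0.003216·10.4248 = 0.1267  (Nike)
Σw_i=1.0000  μᵀw=0.1190
σ²=wᵀΣw=λ₁·μ_p+λ₂ = 0.057156·0.119 + 0.003216 = 0.010018 ≈ 0.0100

0.0100


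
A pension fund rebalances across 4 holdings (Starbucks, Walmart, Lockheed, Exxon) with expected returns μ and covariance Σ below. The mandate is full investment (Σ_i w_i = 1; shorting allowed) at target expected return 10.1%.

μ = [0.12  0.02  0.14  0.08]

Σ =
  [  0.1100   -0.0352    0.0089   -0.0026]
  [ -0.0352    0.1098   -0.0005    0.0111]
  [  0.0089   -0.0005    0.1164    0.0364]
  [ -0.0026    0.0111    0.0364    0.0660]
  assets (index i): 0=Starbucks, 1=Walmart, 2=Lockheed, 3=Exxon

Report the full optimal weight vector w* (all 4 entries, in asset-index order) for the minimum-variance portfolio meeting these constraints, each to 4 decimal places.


x=Σ⁻¹μ = [1.1942  0.5006  0.9017  0.6777]
y=Σ⁻¹𝟙 = [12.9040  12.1147  4.1044  11.3587]
a=μᵀx=0.333759  b=𝟙ᵀx=3.274090  c=𝟙ᵀy=40.481824  D=ac−b²=2.791520
λ₁=(c·0.101−b)/D = (40.481824·0.101−3.274090)/2.791520 = 0.291803
λ₂=(a−b·0.101)/D = (0.333759−3.274090·0.101)/2.791520 = 0.001102
w* = 0.291803·x + 0.001102·y:
  w_0 = 0.291803·1.1942 + 0.001102·12.9040 = 0.3627  (Starbucks)
  w_1 = 0.291803·0.5006 + 0.001102·12.1147 = 0.1594  (Walmart)
  w_2 = 0.291803·0.9017 + 0.001102·4.1044 = 0.2676  (Lockheed)
  w_3 = 0.291803·0.6777 + 0.001102·11.3587 = 0.2103  (Exxon)
Σw_i=1.0000  μᵀw=0.1010
σ²=wᵀΣw=λ₁·μ_p+λ₂ = 0.291803·0.101 + 0.001102 = 0.030574 ≈ 0.0306

0.3627  0.1594  0.2676  0.2103


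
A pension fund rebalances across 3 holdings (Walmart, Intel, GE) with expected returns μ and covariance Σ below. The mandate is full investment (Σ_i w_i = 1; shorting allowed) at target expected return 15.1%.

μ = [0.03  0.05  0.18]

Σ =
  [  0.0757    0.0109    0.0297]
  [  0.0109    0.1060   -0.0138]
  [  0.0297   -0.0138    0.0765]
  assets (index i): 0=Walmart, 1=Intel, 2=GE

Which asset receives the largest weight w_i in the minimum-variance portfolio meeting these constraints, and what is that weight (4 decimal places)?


x=Σ⁻¹μ = [-0.8575  0.9314  2.8539]
y=Σ⁻¹𝟙 = [6.9198  10.3167  12.2465]
a=μᵀx=0.534543  b=𝟙ᵀx=2.927792  c=𝟙ᵀy=29.482986  D=ac−b²=7.187951
λ₁=(c·0.151−b)/D = (29.482986·0.151−2.927792)/7.187951 = 0.212041
λ₂=(a−b·0.151)/D = (0.534543−2.927792·0.151)/7.187951 = 0.012861
w* = 0.212041·x + 0.012861·y:
  w_0 = 0.212041·-0.8575 + 0.012861·6.9198 = -0.0928  (Walmart)
  w_1 = 0.212041·0.9314 + 0.012861·10.3167 = 0.3302  (Intel)
  w_2 = 0.212041·2.8539 + 0.012861·12.2465 = 0.7626  (GE)
Σw_i=1.0000  μᵀw=0.1510
σ²=wᵀΣw=λ₁·μ_p+λ₂ = 0.212041·0.151 + 0.012861 = 0.044879 ≈ 0.0449

GE (0.7626)


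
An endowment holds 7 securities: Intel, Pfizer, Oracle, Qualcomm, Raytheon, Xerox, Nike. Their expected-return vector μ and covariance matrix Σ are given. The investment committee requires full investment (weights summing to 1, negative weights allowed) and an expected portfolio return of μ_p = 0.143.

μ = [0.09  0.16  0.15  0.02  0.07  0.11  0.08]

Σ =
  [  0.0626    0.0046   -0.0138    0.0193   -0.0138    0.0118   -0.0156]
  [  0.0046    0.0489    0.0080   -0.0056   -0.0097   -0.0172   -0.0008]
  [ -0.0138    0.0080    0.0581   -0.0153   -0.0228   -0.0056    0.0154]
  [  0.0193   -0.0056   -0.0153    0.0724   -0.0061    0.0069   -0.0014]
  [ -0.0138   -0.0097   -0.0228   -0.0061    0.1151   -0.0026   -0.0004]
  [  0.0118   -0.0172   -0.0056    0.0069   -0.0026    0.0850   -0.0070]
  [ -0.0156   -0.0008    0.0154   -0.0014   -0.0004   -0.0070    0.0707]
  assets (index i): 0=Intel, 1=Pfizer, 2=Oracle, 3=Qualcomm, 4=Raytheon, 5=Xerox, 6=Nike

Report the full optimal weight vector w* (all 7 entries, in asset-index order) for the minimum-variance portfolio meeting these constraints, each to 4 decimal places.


0.1150  0.3950  0.2837  -0.0953  0.1007  0.1893  0.0117

p=Σ⁻¹μ = [1.9894  3.7490  3.3965  0.7381  1.9256  2.0904  1.1056]
q=Σ⁻¹𝟙 = [20.1801  25.9003  28.5139  16.8770  20.2582  16.5485  14.7664]
a=μᵀp=1.756311  b=𝟙ᵀp=14.994588  c=𝟙ᵀq=143.044240  D=ac−b²=26.392443
λ₁=(c·0.143−b)/D = (143.044240·0.143−14.994588)/26.392443 = 0.206905
λ₂=(a−b·0.143)/D = (1.756311−14.994588·0.143)/26.392443 = -0.014698
w* = 0.206905·p + -0.014698·q:
  w_0 = 0.206905·1.9894 + -0.014698·20.1801 = 0.1150  (Intel)
  w_1 = 0.206905·3.7490 + -0.014698·25.9003 = 0.3950  (Pfizer)
  w_2 = 0.206905·3.3965 + -0.014698·28.5139 = 0.2837  (Oracle)
  w_3 = 0.206905·0.7381 + -0.014698·16.8770 = -0.0953  (Qualcomm)
  w_4 = 0.206905·1.9256 + -0.014698·20.2582 = 0.1007  (Raytheon)
  w_5 = 0.206905·2.0904 + -0.014698·16.5485 = 0.1893  (Xerox)
  w_6 = 0.206905·1.1056 + -0.014698·14.7664 = 0.0117  (Nike)
Σw_i=1.0000  μᵀw=0.1430
σ²=wᵀΣw=λ₁·μ_p+λ₂ = 0.206905·0.143 + -0.014698 = 0.014889 ≈ 0.0149


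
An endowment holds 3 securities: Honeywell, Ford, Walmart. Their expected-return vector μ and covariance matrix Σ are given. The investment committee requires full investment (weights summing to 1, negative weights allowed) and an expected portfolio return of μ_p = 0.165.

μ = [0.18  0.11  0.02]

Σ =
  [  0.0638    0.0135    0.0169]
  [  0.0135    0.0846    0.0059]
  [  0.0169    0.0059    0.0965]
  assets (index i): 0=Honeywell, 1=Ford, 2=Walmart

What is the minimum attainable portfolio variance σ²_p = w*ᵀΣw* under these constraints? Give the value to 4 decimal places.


x=Σ⁻¹μ = [2.7188  0.8889  -0.3232]
y=Σ⁻¹𝟙 = [11.6268  9.4245  7.7503]
a=μᵀx=0.580709  b=𝟙ᵀx=3.284523  c=𝟙ᵀy=28.801569  D=ac−b²=5.937236
λ₁=(c·0.165−b)/D = (28.801569·0.165−3.284523)/5.937236 = 0.247209
λ₂=(a−b·0.165)/D = (0.580709−3.284523·0.165)/5.937236 = 0.006529
w* = 0.247209·x + 0.006529·y:
  w_0 = 0.247209·2.7188 + 0.006529·11.6268 = 0.7480  (Honeywell)
  w_1 = 0.247209·0.8889 + 0.006529·9.4245 = 0.2813  (Ford)
  w_2 = 0.247209·-0.3232 + 0.006529·7.7503 = -0.0293  (Walmart)
Σw_i=1.0000  μᵀw=0.1650
σ²=wᵀΣw=λ₁·μ_p+λ₂ = 0.247209·0.165 + 0.006529 = 0.047318 ≈ 0.0473

0.0473


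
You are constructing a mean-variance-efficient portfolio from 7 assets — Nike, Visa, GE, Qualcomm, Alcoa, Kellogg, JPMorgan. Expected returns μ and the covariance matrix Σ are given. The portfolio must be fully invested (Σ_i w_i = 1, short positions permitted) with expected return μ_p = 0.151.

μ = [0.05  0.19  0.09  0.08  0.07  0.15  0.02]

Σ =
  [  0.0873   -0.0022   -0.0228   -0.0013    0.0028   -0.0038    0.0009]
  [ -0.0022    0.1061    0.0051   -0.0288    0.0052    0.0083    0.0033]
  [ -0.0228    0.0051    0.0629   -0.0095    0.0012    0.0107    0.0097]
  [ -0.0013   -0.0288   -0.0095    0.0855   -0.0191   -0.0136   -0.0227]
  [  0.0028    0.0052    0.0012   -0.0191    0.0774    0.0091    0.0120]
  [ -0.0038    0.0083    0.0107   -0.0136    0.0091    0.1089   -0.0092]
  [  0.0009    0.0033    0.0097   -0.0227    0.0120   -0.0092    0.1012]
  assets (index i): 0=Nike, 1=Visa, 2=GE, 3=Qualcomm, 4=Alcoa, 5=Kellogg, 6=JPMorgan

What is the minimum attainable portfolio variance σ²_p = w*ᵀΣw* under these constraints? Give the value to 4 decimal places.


0.0290

x=Σ⁻¹μ = [1.1312  2.2323  1.7081  2.4791  1.0630  1.3422  0.5031]
y=Σ⁻¹𝟙 = [17.6345  14.2997  21.3736  27.3092  14.6334  9.8515  12.4957]
a=μᵀx=1.118558  b=𝟙ᵀx=10.459004  c=𝟙ᵀy=117.597618  D=ac−b²=22.148963
λ₁=(c·0.151−b)/D = (117.597618·0.151−10.459004)/22.148963 = 0.329507
λ₂=(a−b·0.151)/D = (1.118558−10.459004·0.151)/22.148963 = -0.020802
w* = 0.329507·x + -0.020802·y:
  w_0 = 0.329507·1.1312 + -0.020802·17.6345 = 0.0059  (Nike)
  w_1 = 0.329507·2.2323 + -0.020802·14.2997 = 0.4381  (Visa)
  w_2 = 0.329507·1.7081 + -0.020802·21.3736 = 0.1182  (GE)
  w_3 = 0.329507·2.4791 + -0.020802·27.3092 = 0.2488  (Qualcomm)
  w_4 = 0.329507·1.0630 + -0.020802·14.6334 = 0.0459  (Alcoa)
  w_5 = 0.329507·1.3422 + -0.020802·9.8515 = 0.2373  (Kellogg)
  w_6 = 0.329507·0.5031 + -0.020802·12.4957 = -0.0942  (JPMorgan)
Σw_i=1.0000  μᵀw=0.1510
σ²=wᵀΣw=λ₁·μ_p+λ₂ = 0.329507·0.151 + -0.020802 = 0.028953 ≈ 0.0290
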